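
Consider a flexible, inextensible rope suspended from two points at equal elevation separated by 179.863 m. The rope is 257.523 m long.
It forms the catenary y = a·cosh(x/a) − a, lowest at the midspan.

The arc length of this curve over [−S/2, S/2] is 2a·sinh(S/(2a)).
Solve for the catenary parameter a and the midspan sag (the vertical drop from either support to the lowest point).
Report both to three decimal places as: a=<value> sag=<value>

seed: a₀ = √(S³/(24(L−S))) = √(179.863³/(24·77.660)) = 55.873829
iter 1: u=1.609546  f(a)=+1.070e+01  f'(a)=-3.570e+00  a ← 55.873829 − (+1.070e+01/-3.570e+00) = 58.871884
iter 2: u=1.527580  f(a)=+9.218e-01  f'(a)=-2.979e+00  a ← 58.871884 − (+9.218e-01/-2.979e+00) = 59.181297
iter 3: u=1.519593  f(a)=+8.261e-03  f'(a)=-2.926e+00  a ← 59.181297 − (+8.261e-03/-2.926e+00) = 59.184120
iter 4: u=1.519521  f(a)=+6.767e-07  f'(a)=-2.926e+00  a ← 59.184120 − (+6.767e-07/-2.926e+00) = 59.184120
iter 5: u=1.519521  f(a)=-5.684e-14  f'(a)=-2.926e+00  a ← 59.184120 − (-5.684e-14/-2.926e+00) = 59.184120
converged: |Δa| < 1e-12 after 5 iterations
sag = a·(cosh(S/(2a)) − 1) = 59.184120·(cosh(1.519521) − 1) = 82.527855
T_max/T_min = cosh(S/(2a)) = 2.394426

a=59.184 sag=82.528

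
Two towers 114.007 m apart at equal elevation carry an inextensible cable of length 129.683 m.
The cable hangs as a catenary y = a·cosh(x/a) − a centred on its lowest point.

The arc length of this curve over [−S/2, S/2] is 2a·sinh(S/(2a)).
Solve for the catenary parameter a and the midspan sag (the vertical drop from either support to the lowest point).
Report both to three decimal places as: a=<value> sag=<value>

a=64.014 sag=27.102

seed: a₀ = √(S³/(24(L−S))) = √(114.007³/(24·15.676)) = 62.758713
iter 1: u=0.908296  f(a)=+6.595e-01  f'(a)=-5.420e-01  a ← 62.758713 − (+6.595e-01/-5.420e-01) = 63.975450
iter 2: u=0.891021  f(a)=+1.967e-02  f'(a)=-5.101e-01  a ← 63.975450 − (+1.967e-02/-5.101e-01) = 64.014004
iter 3: u=0.890485  f(a)=+1.868e-05  f'(a)=-5.091e-01  a ← 64.014004 − (+1.868e-05/-5.091e-01) = 64.014040
iter 4: u=0.890484  f(a)=+1.691e-11  f'(a)=-5.091e-01  a ← 64.014040 − (+1.691e-11/-5.091e-01) = 64.014040
converged: |Δa| < 1e-12 after 4 iterations
sag = a·(cosh(S/(2a)) − 1) = 64.014040·(cosh(0.890484) − 1) = 27.102465
T_max/T_min = cosh(S/(2a)) = 1.423383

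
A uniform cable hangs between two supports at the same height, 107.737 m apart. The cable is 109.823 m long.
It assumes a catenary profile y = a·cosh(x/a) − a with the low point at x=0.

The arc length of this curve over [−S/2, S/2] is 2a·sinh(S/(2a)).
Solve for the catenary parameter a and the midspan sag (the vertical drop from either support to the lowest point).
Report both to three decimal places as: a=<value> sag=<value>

seed: a₀ = √(S³/(24(L−S))) = √(107.737³/(24·2.086)) = 158.046377
iter 1: u=0.340840  f(a)=+1.215e-02  f'(a)=-2.671e-02  a ← 158.046377 − (+1.215e-02/-2.671e-02) = 158.501354
iter 2: u=0.339861  f(a)=+5.267e-05  f'(a)=-2.647e-02  a ← 158.501354 − (+5.267e-05/-2.647e-02) = 158.503344
iter 3: u=0.339857  f(a)=+9.992e-10  f'(a)=-2.647e-02  a ← 158.503344 − (+9.992e-10/-2.647e-02) = 158.503344
iter 4: u=0.339857  f(a)=-1.421e-14  f'(a)=-2.647e-02  a ← 158.503344 − (-1.421e-14/-2.647e-02) = 158.503344
converged: |Δa| < 1e-12 after 4 iterations
sag = a·(cosh(S/(2a)) − 1) = 158.503344·(cosh(0.339857) − 1) = 9.242246
T_max/T_min = cosh(S/(2a)) = 1.058309

a=158.503 sag=9.242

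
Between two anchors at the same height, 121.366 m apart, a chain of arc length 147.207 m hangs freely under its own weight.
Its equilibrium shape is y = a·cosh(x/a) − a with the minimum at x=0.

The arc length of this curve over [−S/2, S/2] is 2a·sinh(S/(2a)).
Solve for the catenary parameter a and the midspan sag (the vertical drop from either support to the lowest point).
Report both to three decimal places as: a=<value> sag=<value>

a=55.326 sag=36.753

seed: a₀ = √(S³/(24(L−S))) = √(121.366³/(24·25.841)) = 53.688996
iter 1: u=1.130269  f(a)=+1.702e+00  f'(a)=-1.091e+00  a ← 53.688996 − (+1.702e+00/-1.091e+00) = 55.248283
iter 2: u=1.098369  f(a)=+7.695e-02  f'(a)=-9.947e-01  a ← 55.248283 − (+7.695e-02/-9.947e-01) = 55.325646
iter 3: u=1.096833  f(a)=+1.738e-04  f'(a)=-9.902e-01  a ← 55.325646 − (+1.738e-04/-9.902e-01) = 55.325822
iter 4: u=1.096830  f(a)=+8.917e-10  f'(a)=-9.902e-01  a ← 55.325822 − (+8.917e-10/-9.902e-01) = 55.325822
iter 5: u=1.096830  f(a)=+0.000e+00  f'(a)=-9.902e-01  a ← 55.325822 − (+0.000e+00/-9.902e-01) = 55.325822
converged: |Δa| < 1e-12 after 5 iterations
sag = a·(cosh(S/(2a)) − 1) = 55.325822·(cosh(1.096830) − 1) = 36.752524
T_max/T_min = cosh(S/(2a)) = 1.664292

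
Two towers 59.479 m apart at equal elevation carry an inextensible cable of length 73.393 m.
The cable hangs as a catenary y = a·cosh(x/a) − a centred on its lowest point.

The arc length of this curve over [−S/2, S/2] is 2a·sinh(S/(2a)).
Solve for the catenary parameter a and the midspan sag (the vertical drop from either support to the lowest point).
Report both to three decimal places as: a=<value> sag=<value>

a=25.940 sag=18.999

seed: a₀ = √(S³/(24(L−S))) = √(59.479³/(24·13.914)) = 25.102320
iter 1: u=1.184731  f(a)=+1.010e+00  f'(a)=-1.272e+00  a ← 25.102320 − (+1.010e+00/-1.272e+00) = 25.896034
iter 2: u=1.148419  f(a)=+4.987e-02  f'(a)=-1.149e+00  a ← 25.896034 − (+4.987e-02/-1.149e+00) = 25.939424
iter 3: u=1.146498  f(a)=+1.356e-04  f'(a)=-1.143e+00  a ← 25.939424 − (+1.356e-04/-1.143e+00) = 25.939543
iter 4: u=1.146493  f(a)=+1.009e-09  f'(a)=-1.143e+00  a ← 25.939543 − (+1.009e-09/-1.143e+00) = 25.939543
iter 5: u=1.146493  f(a)=+1.421e-14  f'(a)=-1.143e+00  a ← 25.939543 − (+1.421e-14/-1.143e+00) = 25.939543
converged: |Δa| < 1e-12 after 5 iterations
sag = a·(cosh(S/(2a)) − 1) = 25.939543·(cosh(1.146493) − 1) = 18.999227
T_max/T_min = cosh(S/(2a)) = 1.732443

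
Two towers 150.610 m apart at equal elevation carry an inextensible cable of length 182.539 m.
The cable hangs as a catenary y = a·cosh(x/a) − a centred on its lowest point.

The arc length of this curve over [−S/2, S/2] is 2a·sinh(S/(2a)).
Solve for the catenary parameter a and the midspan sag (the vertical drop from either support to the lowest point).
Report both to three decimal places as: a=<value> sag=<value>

a=68.797 sag=45.497

seed: a₀ = √(S³/(24(L−S))) = √(150.610³/(24·31.929)) = 66.770163
iter 1: u=1.127824  f(a)=+2.093e+00  f'(a)=-1.084e+00  a ← 66.770163 − (+2.093e+00/-1.084e+00) = 68.701761
iter 2: u=1.096115  f(a)=+9.427e-02  f'(a)=-9.881e-01  a ← 68.701761 − (+9.427e-02/-9.881e-01) = 68.797169
iter 3: u=1.094594  f(a)=+2.112e-04  f'(a)=-9.837e-01  a ← 68.797169 − (+2.112e-04/-9.837e-01) = 68.797384
iter 4: u=1.094591  f(a)=+1.065e-09  f'(a)=-9.836e-01  a ← 68.797384 − (+1.065e-09/-9.836e-01) = 68.797384
iter 5: u=1.094591  f(a)=+0.000e+00  f'(a)=-9.836e-01  a ← 68.797384 − (+0.000e+00/-9.836e-01) = 68.797384
converged: |Δa| < 1e-12 after 5 iterations
sag = a·(cosh(S/(2a)) − 1) = 68.797384·(cosh(1.094591) − 1) = 45.496980
T_max/T_min = cosh(S/(2a)) = 1.661318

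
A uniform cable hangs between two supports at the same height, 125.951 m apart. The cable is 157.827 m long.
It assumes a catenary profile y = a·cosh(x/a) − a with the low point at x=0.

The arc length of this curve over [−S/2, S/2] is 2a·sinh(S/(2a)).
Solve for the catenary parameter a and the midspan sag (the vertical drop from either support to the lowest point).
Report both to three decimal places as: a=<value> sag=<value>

a=52.942 sag=42.085

seed: a₀ = √(S³/(24(L−S))) = √(125.951³/(24·31.876)) = 51.105177
iter 1: u=1.232272  f(a)=+2.510e+00  f'(a)=-1.447e+00  a ← 51.105177 − (+2.510e+00/-1.447e+00) = 52.838937
iter 2: u=1.191839  f(a)=+1.334e-01  f'(a)=-1.297e+00  a ← 52.838937 − (+1.334e-01/-1.297e+00) = 52.941736
iter 3: u=1.189525  f(a)=+4.234e-04  f'(a)=-1.289e+00  a ← 52.941736 − (+4.234e-04/-1.289e+00) = 52.942064
iter 4: u=1.189517  f(a)=+4.298e-09  f'(a)=-1.289e+00  a ← 52.942064 − (+4.298e-09/-1.289e+00) = 52.942064
iter 5: u=1.189517  f(a)=-5.684e-14  f'(a)=-1.289e+00  a ← 52.942064 − (-5.684e-14/-1.289e+00) = 52.942064
converged: |Δa| < 1e-12 after 5 iterations
sag = a·(cosh(S/(2a)) − 1) = 52.942064·(cosh(1.189517) − 1) = 42.085314
T_max/T_min = cosh(S/(2a)) = 1.794931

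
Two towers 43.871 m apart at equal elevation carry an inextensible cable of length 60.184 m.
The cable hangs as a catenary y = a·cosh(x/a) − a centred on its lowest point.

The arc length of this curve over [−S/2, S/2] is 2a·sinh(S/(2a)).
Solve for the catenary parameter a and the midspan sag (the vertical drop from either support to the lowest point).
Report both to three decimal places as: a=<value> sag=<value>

a=15.443 sag=18.380

seed: a₀ = √(S³/(24(L−S))) = √(43.871³/(24·16.313)) = 14.685670
iter 1: u=1.493667  f(a)=+1.919e+00  f'(a)=-2.758e+00  a ← 14.685670 − (+1.919e+00/-2.758e+00) = 15.381523
iter 2: u=1.426094  f(a)=+1.449e-01  f'(a)=-2.356e+00  a ← 15.381523 − (+1.449e-01/-2.356e+00) = 15.442997
iter 3: u=1.420417  f(a)=+9.739e-04  f'(a)=-2.325e+00  a ← 15.442997 − (+9.739e-04/-2.325e+00) = 15.443416
iter 4: u=1.420379  f(a)=+4.467e-08  f'(a)=-2.325e+00  a ← 15.443416 − (+4.467e-08/-2.325e+00) = 15.443416
iter 5: u=1.420379  f(a)=+0.000e+00  f'(a)=-2.325e+00  a ← 15.443416 − (+0.000e+00/-2.325e+00) = 15.443416
converged: |Δa| < 1e-12 after 5 iterations
sag = a·(cosh(S/(2a)) − 1) = 15.443416·(cosh(1.420379) − 1) = 18.380061
T_max/T_min = cosh(S/(2a)) = 2.190155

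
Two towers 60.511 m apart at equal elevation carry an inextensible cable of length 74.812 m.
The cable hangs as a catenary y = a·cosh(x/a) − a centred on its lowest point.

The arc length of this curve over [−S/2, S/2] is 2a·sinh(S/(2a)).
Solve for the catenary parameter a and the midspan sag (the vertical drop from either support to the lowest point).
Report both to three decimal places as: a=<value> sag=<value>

a=26.263 sag=19.442

seed: a₀ = √(S³/(24(L−S))) = √(60.511³/(24·14.301)) = 25.407543
iter 1: u=1.190808  f(a)=+1.049e+00  f'(a)=-1.294e+00  a ← 25.407543 − (+1.049e+00/-1.294e+00) = 26.218324
iter 2: u=1.153983  f(a)=+5.230e-02  f'(a)=-1.168e+00  a ← 26.218324 − (+5.230e-02/-1.168e+00) = 26.263117
iter 3: u=1.152015  f(a)=+1.451e-04  f'(a)=-1.161e+00  a ← 26.263117 − (+1.451e-04/-1.161e+00) = 26.263242
iter 4: u=1.152009  f(a)=+1.125e-09  f'(a)=-1.161e+00  a ← 26.263242 − (+1.125e-09/-1.161e+00) = 26.263242
iter 5: u=1.152009  f(a)=+1.421e-14  f'(a)=-1.161e+00  a ← 26.263242 − (+1.421e-14/-1.161e+00) = 26.263242
converged: |Δa| < 1e-12 after 5 iterations
sag = a·(cosh(S/(2a)) − 1) = 26.263242·(cosh(1.152009) − 1) = 19.441973
T_max/T_min = cosh(S/(2a)) = 1.740273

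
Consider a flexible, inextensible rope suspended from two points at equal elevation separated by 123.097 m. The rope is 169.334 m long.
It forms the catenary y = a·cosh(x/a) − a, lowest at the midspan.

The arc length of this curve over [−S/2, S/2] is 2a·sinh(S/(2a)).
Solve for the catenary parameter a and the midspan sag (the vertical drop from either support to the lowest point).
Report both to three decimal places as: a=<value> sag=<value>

seed: a₀ = √(S³/(24(L−S))) = √(123.097³/(24·46.237)) = 40.998763
iter 1: u=1.501228  f(a)=+5.499e+00  f'(a)=-2.807e+00  a ← 40.998763 − (+5.499e+00/-2.807e+00) = 42.958017
iter 2: u=1.432759  f(a)=+4.187e-01  f'(a)=-2.394e+00  a ← 42.958017 − (+4.187e-01/-2.394e+00) = 43.132929
iter 3: u=1.426949  f(a)=+2.871e-03  f'(a)=-2.361e+00  a ← 43.132929 − (+2.871e-03/-2.361e+00) = 43.134145
iter 4: u=1.426909  f(a)=+1.370e-07  f'(a)=-2.361e+00  a ← 43.134145 − (+1.370e-07/-2.361e+00) = 43.134145
iter 5: u=1.426909  f(a)=+0.000e+00  f'(a)=-2.361e+00  a ← 43.134145 − (+0.000e+00/-2.361e+00) = 43.134145
converged: |Δa| < 1e-12 after 5 iterations
sag = a·(cosh(S/(2a)) − 1) = 43.134145·(cosh(1.426909) − 1) = 51.887196
T_max/T_min = cosh(S/(2a)) = 2.202926

a=43.134 sag=51.887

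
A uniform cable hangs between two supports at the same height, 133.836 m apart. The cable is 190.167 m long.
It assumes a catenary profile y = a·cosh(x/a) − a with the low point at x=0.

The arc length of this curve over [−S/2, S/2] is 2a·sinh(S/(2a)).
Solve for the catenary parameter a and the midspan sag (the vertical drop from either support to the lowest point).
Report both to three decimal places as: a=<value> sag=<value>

seed: a₀ = √(S³/(24(L−S))) = √(133.836³/(24·56.331)) = 42.109499
iter 1: u=1.589143  f(a)=+7.556e+00  f'(a)=-3.415e+00  a ← 42.109499 − (+7.556e+00/-3.415e+00) = 44.322068
iter 2: u=1.509812  f(a)=+6.364e-01  f'(a)=-2.862e+00  a ← 44.322068 − (+6.364e-01/-2.862e+00) = 44.544429
iter 3: u=1.502275  f(a)=+5.431e-03  f'(a)=-2.813e+00  a ← 44.544429 − (+5.431e-03/-2.813e+00) = 44.546359
iter 4: u=1.502210  f(a)=+4.031e-07  f'(a)=-2.813e+00  a ← 44.546359 − (+4.031e-07/-2.813e+00) = 44.546359
iter 5: u=1.502210  f(a)=+2.842e-14  f'(a)=-2.813e+00  a ← 44.546359 − (+2.842e-14/-2.813e+00) = 44.546359
converged: |Δa| < 1e-12 after 5 iterations
sag = a·(cosh(S/(2a)) − 1) = 44.546359·(cosh(1.502210) − 1) = 60.454832
T_max/T_min = cosh(S/(2a)) = 2.357122

a=44.546 sag=60.455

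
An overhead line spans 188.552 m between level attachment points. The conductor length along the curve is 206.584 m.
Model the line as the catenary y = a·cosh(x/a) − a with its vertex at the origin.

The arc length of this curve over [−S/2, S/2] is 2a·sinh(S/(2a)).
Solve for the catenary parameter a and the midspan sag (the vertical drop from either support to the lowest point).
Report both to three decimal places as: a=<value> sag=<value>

a=126.204 sag=36.881

seed: a₀ = √(S³/(24(L−S))) = √(188.552³/(24·18.032)) = 124.456947
iter 1: u=0.757499  f(a)=+5.245e-01  f'(a)=-3.067e-01  a ← 124.456947 − (+5.245e-01/-3.067e-01) = 126.166743
iter 2: u=0.747233  f(a)=+1.100e-02  f'(a)=-2.940e-01  a ← 126.166743 − (+1.100e-02/-2.940e-01) = 126.204170
iter 3: u=0.747012  f(a)=+5.074e-06  f'(a)=-2.937e-01  a ← 126.204170 − (+5.074e-06/-2.937e-01) = 126.204188
iter 4: u=0.747012  f(a)=+1.108e-12  f'(a)=-2.937e-01  a ← 126.204188 − (+1.108e-12/-2.937e-01) = 126.204188
converged: |Δa| < 1e-12 after 4 iterations
sag = a·(cosh(S/(2a)) − 1) = 126.204188·(cosh(0.747012) − 1) = 36.880865
T_max/T_min = cosh(S/(2a)) = 1.292232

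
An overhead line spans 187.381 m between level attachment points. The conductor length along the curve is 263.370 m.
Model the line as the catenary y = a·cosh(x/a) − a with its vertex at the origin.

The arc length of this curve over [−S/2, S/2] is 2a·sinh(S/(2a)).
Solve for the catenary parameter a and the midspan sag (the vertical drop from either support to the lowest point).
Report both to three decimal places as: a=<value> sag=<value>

a=63.422 sag=82.740

seed: a₀ = √(S³/(24(L−S))) = √(187.381³/(24·75.989)) = 60.063045
iter 1: u=1.559869  f(a)=+9.799e+00  f'(a)=-3.202e+00  a ← 60.063045 − (+9.799e+00/-3.202e+00) = 63.123319
iter 2: u=1.484245  f(a)=+7.987e-01  f'(a)=-2.699e+00  a ← 63.123319 − (+7.987e-01/-2.699e+00) = 63.419196
iter 3: u=1.477321  f(a)=+6.347e-03  f'(a)=-2.657e+00  a ← 63.419196 − (+6.347e-03/-2.657e+00) = 63.421585
iter 4: u=1.477265  f(a)=+4.078e-07  f'(a)=-2.656e+00  a ← 63.421585 − (+4.078e-07/-2.656e+00) = 63.421585
iter 5: u=1.477265  f(a)=-5.684e-14  f'(a)=-2.656e+00  a ← 63.421585 − (-5.684e-14/-2.656e+00) = 63.421585
converged: |Δa| < 1e-12 after 5 iterations
sag = a·(cosh(S/(2a)) − 1) = 63.421585·(cosh(1.477265) − 1) = 82.740095
T_max/T_min = cosh(S/(2a)) = 2.304605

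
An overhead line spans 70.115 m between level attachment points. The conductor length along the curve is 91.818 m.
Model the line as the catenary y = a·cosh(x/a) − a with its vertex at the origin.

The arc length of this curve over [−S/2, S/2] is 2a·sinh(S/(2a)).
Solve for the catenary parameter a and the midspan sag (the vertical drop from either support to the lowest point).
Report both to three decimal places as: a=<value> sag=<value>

seed: a₀ = √(S³/(24(L−S))) = √(70.115³/(24·21.703)) = 25.724735
iter 1: u=1.362793  f(a)=+2.107e+00  f'(a)=-2.022e+00  a ← 25.724735 − (+2.107e+00/-2.022e+00) = 26.766565
iter 2: u=1.309750  f(a)=+1.347e-01  f'(a)=-1.771e+00  a ← 26.766565 − (+1.347e-01/-1.771e+00) = 26.842647
iter 3: u=1.306037  f(a)=+6.345e-04  f'(a)=-1.754e+00  a ← 26.842647 − (+6.345e-04/-1.754e+00) = 26.843009
iter 4: u=1.306020  f(a)=+1.422e-08  f'(a)=-1.754e+00  a ← 26.843009 − (+1.422e-08/-1.754e+00) = 26.843009
iter 5: u=1.306020  f(a)=+2.842e-14  f'(a)=-1.754e+00  a ← 26.843009 − (+2.842e-14/-1.754e+00) = 26.843009
converged: |Δa| < 1e-12 after 5 iterations
sag = a·(cosh(S/(2a)) − 1) = 26.843009·(cosh(1.306020) − 1) = 26.337659
T_max/T_min = cosh(S/(2a)) = 1.981174

a=26.843 sag=26.338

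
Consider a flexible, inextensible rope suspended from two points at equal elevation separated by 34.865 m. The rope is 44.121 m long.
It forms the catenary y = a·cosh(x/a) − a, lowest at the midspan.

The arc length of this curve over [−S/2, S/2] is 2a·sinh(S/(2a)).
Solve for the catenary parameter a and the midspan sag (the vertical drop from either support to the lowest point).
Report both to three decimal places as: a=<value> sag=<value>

a=14.332 sag=11.975

seed: a₀ = √(S³/(24(L−S))) = √(34.865³/(24·9.256)) = 13.812338
iter 1: u=1.262096  f(a)=+7.658e-01  f'(a)=-1.566e+00  a ← 13.812338 − (+7.658e-01/-1.566e+00) = 14.301261
iter 2: u=1.218948  f(a)=+4.254e-02  f'(a)=-1.397e+00  a ← 14.301261 − (+4.254e-02/-1.397e+00) = 14.331719
iter 3: u=1.216358  f(a)=+1.484e-04  f'(a)=-1.387e+00  a ← 14.331719 − (+1.484e-04/-1.387e+00) = 14.331826
iter 4: u=1.216349  f(a)=+1.818e-09  f'(a)=-1.387e+00  a ← 14.331826 − (+1.818e-09/-1.387e+00) = 14.331826
iter 5: u=1.216349  f(a)=+7.105e-15  f'(a)=-1.387e+00  a ← 14.331826 − (+7.105e-15/-1.387e+00) = 14.331826
converged: |Δa| < 1e-12 after 5 iterations
sag = a·(cosh(S/(2a)) − 1) = 14.331826·(cosh(1.216349) − 1) = 11.975338
T_max/T_min = cosh(S/(2a)) = 1.835577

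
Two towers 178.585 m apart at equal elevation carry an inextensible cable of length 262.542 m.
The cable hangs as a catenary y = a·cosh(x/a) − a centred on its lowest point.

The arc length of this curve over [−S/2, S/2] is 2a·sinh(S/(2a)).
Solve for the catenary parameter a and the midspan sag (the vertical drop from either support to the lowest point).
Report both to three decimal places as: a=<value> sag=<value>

a=56.572 sag=86.370

seed: a₀ = √(S³/(24(L−S))) = √(178.585³/(24·83.957)) = 53.165927
iter 1: u=1.679506  f(a)=+1.267e+01  f'(a)=-4.144e+00  a ← 53.165927 − (+1.267e+01/-4.144e+00) = 56.223115
iter 2: u=1.588181  f(a)=+1.175e+00  f'(a)=-3.408e+00  a ← 56.223115 − (+1.175e+00/-3.408e+00) = 56.567873
iter 3: u=1.578502  f(a)=+1.239e-02  f'(a)=-3.336e+00  a ← 56.567873 − (+1.239e-02/-3.336e+00) = 56.571585
iter 4: u=1.578398  f(a)=+1.409e-06  f'(a)=-3.336e+00  a ← 56.571585 − (+1.409e-06/-3.336e+00) = 56.571586
iter 5: u=1.578398  f(a)=+0.000e+00  f'(a)=-3.336e+00  a ← 56.571586 − (+0.000e+00/-3.336e+00) = 56.571586
converged: |Δa| < 1e-12 after 5 iterations
sag = a·(cosh(S/(2a)) − 1) = 56.571586·(cosh(1.578398) − 1) = 86.370430
T_max/T_min = cosh(S/(2a)) = 2.526746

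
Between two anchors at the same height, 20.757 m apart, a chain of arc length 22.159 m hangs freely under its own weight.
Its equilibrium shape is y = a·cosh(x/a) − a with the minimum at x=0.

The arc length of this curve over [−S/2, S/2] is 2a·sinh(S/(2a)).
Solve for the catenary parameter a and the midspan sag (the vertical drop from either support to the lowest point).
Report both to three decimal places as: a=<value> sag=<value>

a=16.466 sag=3.381

seed: a₀ = √(S³/(24(L−S))) = √(20.757³/(24·1.402)) = 16.302990
iter 1: u=0.636601  f(a)=+2.868e-02  f'(a)=-1.791e-01  a ← 16.302990 − (+2.868e-02/-1.791e-01) = 16.463180
iter 2: u=0.630407  f(a)=+4.283e-04  f'(a)=-1.738e-01  a ← 16.463180 − (+4.283e-04/-1.738e-01) = 16.465645
iter 3: u=0.630312  f(a)=+9.868e-08  f'(a)=-1.737e-01  a ← 16.465645 − (+9.868e-08/-1.737e-01) = 16.465645
iter 4: u=0.630312  f(a)=+7.105e-15  f'(a)=-1.737e-01  a ← 16.465645 − (+7.105e-15/-1.737e-01) = 16.465645
converged: |Δa| < 1e-12 after 4 iterations
sag = a·(cosh(S/(2a)) − 1) = 16.465645·(cosh(0.630312) − 1) = 3.380583
T_max/T_min = cosh(S/(2a)) = 1.205311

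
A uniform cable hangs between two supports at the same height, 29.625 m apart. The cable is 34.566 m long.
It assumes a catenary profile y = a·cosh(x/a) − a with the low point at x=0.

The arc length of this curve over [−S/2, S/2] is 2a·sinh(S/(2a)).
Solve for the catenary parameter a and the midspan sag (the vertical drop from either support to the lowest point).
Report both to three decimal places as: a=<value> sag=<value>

a=15.164 sag=7.828

seed: a₀ = √(S³/(24(L−S))) = √(29.625³/(24·4.941)) = 14.807253
iter 1: u=1.000354  f(a)=+2.532e-01  f'(a)=-7.366e-01  a ← 14.807253 − (+2.532e-01/-7.366e-01) = 15.150996
iter 2: u=0.977659  f(a)=+9.085e-03  f'(a)=-6.846e-01  a ← 15.150996 − (+9.085e-03/-6.846e-01) = 15.164267
iter 3: u=0.976803  f(a)=+1.266e-05  f'(a)=-6.827e-01  a ← 15.164267 − (+1.266e-05/-6.827e-01) = 15.164285
iter 4: u=0.976802  f(a)=+2.467e-11  f'(a)=-6.827e-01  a ← 15.164285 − (+2.467e-11/-6.827e-01) = 15.164285
iter 5: u=0.976802  f(a)=+7.105e-15  f'(a)=-6.827e-01  a ← 15.164285 − (+7.105e-15/-6.827e-01) = 15.164285
converged: |Δa| < 1e-12 after 5 iterations
sag = a·(cosh(S/(2a)) − 1) = 15.164285·(cosh(0.976802) − 1) = 7.828271
T_max/T_min = cosh(S/(2a)) = 1.516231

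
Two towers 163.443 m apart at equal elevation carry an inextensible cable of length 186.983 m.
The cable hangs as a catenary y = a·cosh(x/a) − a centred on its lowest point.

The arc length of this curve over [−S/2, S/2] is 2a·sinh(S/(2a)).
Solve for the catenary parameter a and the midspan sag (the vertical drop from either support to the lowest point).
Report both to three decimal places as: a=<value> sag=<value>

a=89.750 sag=39.848

seed: a₀ = √(S³/(24(L−S))) = √(163.443³/(24·23.540)) = 87.910477
iter 1: u=0.929599  f(a)=+1.038e+00  f'(a)=-5.833e-01  a ← 87.910477 − (+1.038e+00/-5.833e-01) = 89.690579
iter 2: u=0.911149  f(a)=+3.238e-02  f'(a)=-5.474e-01  a ← 89.690579 − (+3.238e-02/-5.474e-01) = 89.749722
iter 3: u=0.910549  f(a)=+3.372e-05  f'(a)=-5.463e-01  a ← 89.749722 − (+3.372e-05/-5.463e-01) = 89.749783
iter 4: u=0.910548  f(a)=+3.661e-11  f'(a)=-5.463e-01  a ← 89.749783 − (+3.661e-11/-5.463e-01) = 89.749783
converged: |Δa| < 1e-12 after 4 iterations
sag = a·(cosh(S/(2a)) − 1) = 89.749783·(cosh(0.910548) − 1) = 39.848381
T_max/T_min = cosh(S/(2a)) = 1.443994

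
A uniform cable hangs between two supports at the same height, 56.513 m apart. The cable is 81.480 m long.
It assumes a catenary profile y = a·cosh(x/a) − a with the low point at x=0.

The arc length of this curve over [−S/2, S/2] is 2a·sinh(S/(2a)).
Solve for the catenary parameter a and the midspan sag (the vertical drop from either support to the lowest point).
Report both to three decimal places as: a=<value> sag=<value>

a=18.406 sag=26.299

seed: a₀ = √(S³/(24(L−S))) = √(56.513³/(24·24.967)) = 17.355365
iter 1: u=1.628113  f(a)=+3.526e+00  f'(a)=-3.716e+00  a ← 17.355365 − (+3.526e+00/-3.716e+00) = 18.304263
iter 2: u=1.543711  f(a)=+3.098e-01  f'(a)=-3.089e+00  a ← 18.304263 − (+3.098e-01/-3.089e+00) = 18.404561
iter 3: u=1.535299  f(a)=+2.901e-03  f'(a)=-3.031e+00  a ← 18.404561 − (+2.901e-03/-3.031e+00) = 18.405518
iter 4: u=1.535219  f(a)=+2.597e-07  f'(a)=-3.031e+00  a ← 18.405518 − (+2.597e-07/-3.031e+00) = 18.405518
iter 5: u=1.535219  f(a)=+0.000e+00  f'(a)=-3.031e+00  a ← 18.405518 − (+0.000e+00/-3.031e+00) = 18.405518
converged: |Δa| < 1e-12 after 5 iterations
sag = a·(cosh(S/(2a)) − 1) = 18.405518·(cosh(1.535219) − 1) = 26.299187
T_max/T_min = cosh(S/(2a)) = 2.428875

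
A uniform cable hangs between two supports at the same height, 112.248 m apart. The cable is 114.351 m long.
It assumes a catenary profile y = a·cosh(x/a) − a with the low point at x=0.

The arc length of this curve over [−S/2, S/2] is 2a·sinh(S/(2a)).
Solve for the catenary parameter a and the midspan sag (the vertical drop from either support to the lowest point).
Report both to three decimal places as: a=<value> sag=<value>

a=167.863 sag=9.470

seed: a₀ = √(S³/(24(L−S))) = √(112.248³/(24·2.103)) = 167.395069
iter 1: u=0.335279  f(a)=+1.185e-02  f'(a)=-2.541e-02  a ← 167.395069 − (+1.185e-02/-2.541e-02) = 167.861495
iter 2: u=0.334347  f(a)=+4.972e-05  f'(a)=-2.520e-02  a ← 167.861495 − (+4.972e-05/-2.520e-02) = 167.863468
iter 3: u=0.334343  f(a)=+8.832e-10  f'(a)=-2.520e-02  a ← 167.863468 − (+8.832e-10/-2.520e-02) = 167.863468
iter 4: u=0.334343  f(a)=+0.000e+00  f'(a)=-2.520e-02  a ← 167.863468 − (+0.000e+00/-2.520e-02) = 167.863468
converged: |Δa| < 1e-12 after 4 iterations
sag = a·(cosh(S/(2a)) − 1) = 167.863468·(cosh(0.334343) − 1) = 9.470064
T_max/T_min = cosh(S/(2a)) = 1.056415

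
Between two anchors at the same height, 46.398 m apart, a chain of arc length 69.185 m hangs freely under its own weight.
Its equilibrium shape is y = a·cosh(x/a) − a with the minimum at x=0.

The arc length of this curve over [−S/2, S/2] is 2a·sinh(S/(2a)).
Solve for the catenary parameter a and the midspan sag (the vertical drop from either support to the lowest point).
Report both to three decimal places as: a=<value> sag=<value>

seed: a₀ = √(S³/(24(L−S))) = √(46.398³/(24·22.787)) = 13.514491
iter 1: u=1.716602  f(a)=+3.603e+00  f'(a)=-4.476e+00  a ← 13.514491 − (+3.603e+00/-4.476e+00) = 14.319332
iter 2: u=1.620117  f(a)=+3.469e-01  f'(a)=-3.652e+00  a ← 14.319332 − (+3.469e-01/-3.652e+00) = 14.414322
iter 3: u=1.609441  f(a)=+3.974e-03  f'(a)=-3.569e+00  a ← 14.414322 − (+3.974e-03/-3.569e+00) = 14.415435
iter 4: u=1.609317  f(a)=+5.346e-07  f'(a)=-3.568e+00  a ← 14.415435 − (+5.346e-07/-3.568e+00) = 14.415435
iter 5: u=1.609317  f(a)=+1.421e-14  f'(a)=-3.568e+00  a ← 14.415435 − (+1.421e-14/-3.568e+00) = 14.415435
converged: |Δa| < 1e-12 after 5 iterations
sag = a·(cosh(S/(2a)) − 1) = 14.415435·(cosh(1.609317) − 1) = 23.060501
T_max/T_min = cosh(S/(2a)) = 2.599709

a=14.415 sag=23.061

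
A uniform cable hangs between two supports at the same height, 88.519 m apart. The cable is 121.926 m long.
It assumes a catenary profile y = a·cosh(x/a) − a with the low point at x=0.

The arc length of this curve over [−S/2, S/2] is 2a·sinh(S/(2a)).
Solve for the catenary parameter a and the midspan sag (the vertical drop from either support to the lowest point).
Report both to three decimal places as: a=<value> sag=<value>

a=30.951 sag=37.419

seed: a₀ = √(S³/(24(L−S))) = √(88.519³/(24·33.407)) = 29.412395
iter 1: u=1.504791  f(a)=+3.993e+00  f'(a)=-2.829e+00  a ← 29.412395 − (+3.993e+00/-2.829e+00) = 30.823577
iter 2: u=1.435898  f(a)=+3.053e-01  f'(a)=-2.412e+00  a ← 30.823577 − (+3.053e-01/-2.412e+00) = 30.950183
iter 3: u=1.430024  f(a)=+2.113e-03  f'(a)=-2.378e+00  a ← 30.950183 − (+2.113e-03/-2.378e+00) = 30.951071
iter 4: u=1.429983  f(a)=+1.027e-07  f'(a)=-2.378e+00  a ← 30.951071 − (+1.027e-07/-2.378e+00) = 30.951071
iter 5: u=1.429983  f(a)=+1.421e-14  f'(a)=-2.378e+00  a ← 30.951071 − (+1.421e-14/-2.378e+00) = 30.951071
converged: |Δa| < 1e-12 after 5 iterations
sag = a·(cosh(S/(2a)) − 1) = 30.951071·(cosh(1.429983) − 1) = 37.418924
T_max/T_min = cosh(S/(2a)) = 2.208970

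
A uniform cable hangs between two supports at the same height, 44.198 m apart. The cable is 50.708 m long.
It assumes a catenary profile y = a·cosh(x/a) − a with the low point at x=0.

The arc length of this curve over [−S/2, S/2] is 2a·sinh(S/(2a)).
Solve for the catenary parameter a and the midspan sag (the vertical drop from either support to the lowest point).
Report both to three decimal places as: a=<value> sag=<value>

a=24.010 sag=10.908

seed: a₀ = √(S³/(24(L−S))) = √(44.198³/(24·6.510)) = 23.507574
iter 1: u=0.940080  f(a)=+2.938e-01  f'(a)=-6.044e-01  a ← 23.507574 − (+2.938e-01/-6.044e-01) = 23.993671
iter 2: u=0.921035  f(a)=+9.360e-03  f'(a)=-5.664e-01  a ← 23.993671 − (+9.360e-03/-5.664e-01) = 24.010196
iter 3: u=0.920401  f(a)=+1.019e-05  f'(a)=-5.652e-01  a ← 24.010196 − (+1.019e-05/-5.652e-01) = 24.010214
iter 4: u=0.920400  f(a)=+1.211e-11  f'(a)=-5.652e-01  a ← 24.010214 − (+1.211e-11/-5.652e-01) = 24.010214
converged: |Δa| < 1e-12 after 4 iterations
sag = a·(cosh(S/(2a)) − 1) = 24.010214·(cosh(0.920400) − 1) = 10.908487
T_max/T_min = cosh(S/(2a)) = 1.454327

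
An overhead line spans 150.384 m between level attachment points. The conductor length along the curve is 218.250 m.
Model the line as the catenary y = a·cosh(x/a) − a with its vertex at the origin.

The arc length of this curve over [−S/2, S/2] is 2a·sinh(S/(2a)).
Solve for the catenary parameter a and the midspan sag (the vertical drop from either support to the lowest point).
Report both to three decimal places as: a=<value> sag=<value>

a=48.515 sag=70.909

seed: a₀ = √(S³/(24(L−S))) = √(150.384³/(24·67.866)) = 45.695212
iter 1: u=1.645512  f(a)=+9.803e+00  f'(a)=-3.856e+00  a ← 45.695212 − (+9.803e+00/-3.856e+00) = 48.237240
iter 2: u=1.558796  f(a)=+8.775e-01  f'(a)=-3.194e+00  a ← 48.237240 − (+8.775e-01/-3.194e+00) = 48.511946
iter 3: u=1.549969  f(a)=+8.558e-03  f'(a)=-3.132e+00  a ← 48.511946 − (+8.558e-03/-3.132e+00) = 48.514679
iter 4: u=1.549881  f(a)=+8.314e-07  f'(a)=-3.132e+00  a ← 48.514679 − (+8.314e-07/-3.132e+00) = 48.514679
iter 5: u=1.549881  f(a)=-2.842e-14  f'(a)=-3.132e+00  a ← 48.514679 − (-2.842e-14/-3.132e+00) = 48.514679
converged: |Δa| < 1e-12 after 5 iterations
sag = a·(cosh(S/(2a)) − 1) = 48.514679·(cosh(1.549881) − 1) = 70.908684
T_max/T_min = cosh(S/(2a)) = 2.461592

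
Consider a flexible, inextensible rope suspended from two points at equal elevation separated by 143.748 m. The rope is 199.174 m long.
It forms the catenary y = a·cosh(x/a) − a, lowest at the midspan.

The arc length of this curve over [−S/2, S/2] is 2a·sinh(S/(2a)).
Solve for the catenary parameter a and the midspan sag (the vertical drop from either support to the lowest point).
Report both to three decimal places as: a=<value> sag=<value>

a=49.776 sag=61.558

seed: a₀ = √(S³/(24(L−S))) = √(143.748³/(24·55.426)) = 47.254190
iter 1: u=1.521008  f(a)=+6.776e+00  f'(a)=-2.935e+00  a ← 47.254190 − (+6.776e+00/-2.935e+00) = 49.562590
iter 2: u=1.450166  f(a)=+5.282e-01  f'(a)=-2.494e+00  a ← 49.562590 − (+5.282e-01/-2.494e+00) = 49.774360
iter 3: u=1.443996  f(a)=+3.809e-03  f'(a)=-2.458e+00  a ← 49.774360 − (+3.809e-03/-2.458e+00) = 49.775909
iter 4: u=1.443952  f(a)=+2.012e-07  f'(a)=-2.458e+00  a ← 49.775909 − (+2.012e-07/-2.458e+00) = 49.775910
iter 5: u=1.443952  f(a)=+0.000e+00  f'(a)=-2.458e+00  a ← 49.775910 − (+0.000e+00/-2.458e+00) = 49.775910
converged: |Δa| < 1e-12 after 5 iterations
sag = a·(cosh(S/(2a)) − 1) = 49.775910·(cosh(1.443952) − 1) = 61.557876
T_max/T_min = cosh(S/(2a)) = 2.236700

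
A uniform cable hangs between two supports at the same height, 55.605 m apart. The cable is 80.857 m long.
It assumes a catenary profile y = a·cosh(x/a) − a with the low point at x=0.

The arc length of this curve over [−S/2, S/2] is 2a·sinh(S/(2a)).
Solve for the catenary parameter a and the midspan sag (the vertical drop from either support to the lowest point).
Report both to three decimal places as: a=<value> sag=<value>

a=17.888 sag=26.321

seed: a₀ = √(S³/(24(L−S))) = √(55.605³/(24·25.252)) = 16.842915
iter 1: u=1.650694  f(a)=+3.672e+00  f'(a)=-3.899e+00  a ← 16.842915 − (+3.672e+00/-3.899e+00) = 17.784688
iter 2: u=1.563283  f(a)=+3.305e-01  f'(a)=-3.226e+00  a ← 17.784688 − (+3.305e-01/-3.226e+00) = 17.887130
iter 3: u=1.554330  f(a)=+3.262e-03  f'(a)=-3.163e+00  a ← 17.887130 − (+3.262e-03/-3.163e+00) = 17.888162
iter 4: u=1.554240  f(a)=+3.247e-07  f'(a)=-3.162e+00  a ← 17.888162 − (+3.247e-07/-3.162e+00) = 17.888162
iter 5: u=1.554240  f(a)=+1.421e-14  f'(a)=-3.162e+00  a ← 17.888162 − (+1.421e-14/-3.162e+00) = 17.888162
converged: |Δa| < 1e-12 after 5 iterations
sag = a·(cosh(S/(2a)) − 1) = 17.888162·(cosh(1.554240) − 1) = 26.321000
T_max/T_min = cosh(S/(2a)) = 2.471420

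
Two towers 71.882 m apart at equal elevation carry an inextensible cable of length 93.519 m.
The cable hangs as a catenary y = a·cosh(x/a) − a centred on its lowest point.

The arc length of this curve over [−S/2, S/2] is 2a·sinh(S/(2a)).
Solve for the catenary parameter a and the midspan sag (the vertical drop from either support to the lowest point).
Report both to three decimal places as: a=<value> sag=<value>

a=27.876 sag=26.562

seed: a₀ = √(S³/(24(L−S))) = √(71.882³/(24·21.637)) = 26.743983
iter 1: u=1.343891  f(a)=+2.040e+00  f'(a)=-1.930e+00  a ← 26.743983 − (+2.040e+00/-1.930e+00) = 27.801097
iter 2: u=1.292791  f(a)=+1.272e-01  f'(a)=-1.696e+00  a ← 27.801097 − (+1.272e-01/-1.696e+00) = 27.876092
iter 3: u=1.289313  f(a)=+5.672e-04  f'(a)=-1.681e+00  a ← 27.876092 − (+5.672e-04/-1.681e+00) = 27.876430
iter 4: u=1.289297  f(a)=+1.139e-08  f'(a)=-1.681e+00  a ← 27.876430 − (+1.139e-08/-1.681e+00) = 27.876430
iter 5: u=1.289297  f(a)=+0.000e+00  f'(a)=-1.681e+00  a ← 27.876430 − (+0.000e+00/-1.681e+00) = 27.876430
converged: |Δa| < 1e-12 after 5 iterations
sag = a·(cosh(S/(2a)) − 1) = 27.876430·(cosh(1.289297) − 1) = 26.562033
T_max/T_min = cosh(S/(2a)) = 1.952849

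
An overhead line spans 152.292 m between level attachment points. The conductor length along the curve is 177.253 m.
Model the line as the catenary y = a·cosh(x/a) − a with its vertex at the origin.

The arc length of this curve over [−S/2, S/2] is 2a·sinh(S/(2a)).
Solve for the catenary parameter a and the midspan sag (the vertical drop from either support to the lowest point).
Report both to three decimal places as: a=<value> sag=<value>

seed: a₀ = √(S³/(24(L−S))) = √(152.292³/(24·24.961)) = 76.785466
iter 1: u=0.991672  f(a)=+1.256e+00  f'(a)=-7.164e-01  a ← 76.785466 − (+1.256e+00/-7.164e-01) = 78.539418
iter 2: u=0.969526  f(a)=+4.434e-02  f'(a)=-6.666e-01  a ← 78.539418 − (+4.434e-02/-6.666e-01) = 78.605934
iter 3: u=0.968705  f(a)=+5.970e-05  f'(a)=-6.648e-01  a ← 78.605934 − (+5.970e-05/-6.648e-01) = 78.606024
iter 4: u=0.968704  f(a)=+1.085e-10  f'(a)=-6.648e-01  a ← 78.606024 − (+1.085e-10/-6.648e-01) = 78.606024
iter 5: u=0.968704  f(a)=-5.684e-14  f'(a)=-6.648e-01  a ← 78.606024 − (-5.684e-14/-6.648e-01) = 78.606024
converged: |Δa| < 1e-12 after 5 iterations
sag = a·(cosh(S/(2a)) − 1) = 78.606024·(cosh(0.968704) − 1) = 39.857318
T_max/T_min = cosh(S/(2a)) = 1.507052

a=78.606 sag=39.857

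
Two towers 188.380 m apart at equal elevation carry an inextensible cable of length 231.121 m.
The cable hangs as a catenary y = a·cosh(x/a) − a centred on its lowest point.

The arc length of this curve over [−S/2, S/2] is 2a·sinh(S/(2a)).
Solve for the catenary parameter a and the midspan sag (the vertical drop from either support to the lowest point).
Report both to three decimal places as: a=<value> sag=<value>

seed: a₀ = √(S³/(24(L−S))) = √(188.380³/(24·42.741)) = 80.728007
iter 1: u=1.166757  f(a)=+3.005e+00  f'(a)=-1.210e+00  a ← 80.728007 − (+3.005e+00/-1.210e+00) = 83.211275
iter 2: u=1.131938  f(a)=+1.442e-01  f'(a)=-1.097e+00  a ← 83.211275 − (+1.442e-01/-1.097e+00) = 83.342815
iter 3: u=1.130151  f(a)=+3.694e-04  f'(a)=-1.091e+00  a ← 83.342815 − (+3.694e-04/-1.091e+00) = 83.343154
iter 4: u=1.130147  f(a)=+2.436e-09  f'(a)=-1.091e+00  a ← 83.343154 − (+2.436e-09/-1.091e+00) = 83.343154
iter 5: u=1.130147  f(a)=+2.842e-14  f'(a)=-1.091e+00  a ← 83.343154 − (+2.842e-14/-1.091e+00) = 83.343154
converged: |Δa| < 1e-12 after 5 iterations
sag = a·(cosh(S/(2a)) − 1) = 83.343154·(cosh(1.130147) − 1) = 59.136004
T_max/T_min = cosh(S/(2a)) = 1.709548

a=83.343 sag=59.136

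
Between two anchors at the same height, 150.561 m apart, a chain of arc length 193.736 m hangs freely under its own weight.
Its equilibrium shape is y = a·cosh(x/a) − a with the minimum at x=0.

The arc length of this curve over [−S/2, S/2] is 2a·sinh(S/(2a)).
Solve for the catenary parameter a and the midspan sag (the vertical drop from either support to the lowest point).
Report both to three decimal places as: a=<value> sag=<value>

a=59.713 sag=54.081

seed: a₀ = √(S³/(24(L−S))) = √(150.561³/(24·43.175)) = 57.391416
iter 1: u=1.311703  f(a)=+3.870e+00  f'(a)=-1.780e+00  a ← 57.391416 − (+3.870e+00/-1.780e+00) = 59.565791
iter 2: u=1.263821  f(a)=+2.308e-01  f'(a)=-1.573e+00  a ← 59.565791 − (+2.308e-01/-1.573e+00) = 59.712494
iter 3: u=1.260716  f(a)=+9.362e-04  f'(a)=-1.561e+00  a ← 59.712494 − (+9.362e-04/-1.561e+00) = 59.713094
iter 4: u=1.260703  f(a)=+1.554e-08  f'(a)=-1.561e+00  a ← 59.713094 − (+1.554e-08/-1.561e+00) = 59.713094
iter 5: u=1.260703  f(a)=+2.842e-14  f'(a)=-1.561e+00  a ← 59.713094 − (+2.842e-14/-1.561e+00) = 59.713094
converged: |Δa| < 1e-12 after 5 iterations
sag = a·(cosh(S/(2a)) − 1) = 59.713094·(cosh(1.260703) − 1) = 54.080856
T_max/T_min = cosh(S/(2a)) = 1.905678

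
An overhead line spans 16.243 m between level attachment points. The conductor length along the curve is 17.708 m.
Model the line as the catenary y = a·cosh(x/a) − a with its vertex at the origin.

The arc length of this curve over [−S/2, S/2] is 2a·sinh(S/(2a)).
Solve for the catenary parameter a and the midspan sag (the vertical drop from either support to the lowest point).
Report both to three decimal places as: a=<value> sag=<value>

seed: a₀ = √(S³/(24(L−S))) = √(16.243³/(24·1.465)) = 11.040149
iter 1: u=0.735633  f(a)=+4.015e-02  f'(a)=-2.800e-01  a ← 11.040149 − (+4.015e-02/-2.800e-01) = 11.183538
iter 2: u=0.726201  f(a)=+7.957e-04  f'(a)=-2.690e-01  a ← 11.183538 − (+7.957e-04/-2.690e-01) = 11.186496
iter 3: u=0.726009  f(a)=+3.264e-07  f'(a)=-2.688e-01  a ← 11.186496 − (+3.264e-07/-2.688e-01) = 11.186497
iter 4: u=0.726009  f(a)=+5.684e-14  f'(a)=-2.688e-01  a ← 11.186497 − (+5.684e-14/-2.688e-01) = 11.186497
converged: |Δa| < 1e-12 after 4 iterations
sag = a·(cosh(S/(2a)) − 1) = 11.186497·(cosh(0.726009) − 1) = 3.079933
T_max/T_min = cosh(S/(2a)) = 1.275326

a=11.186 sag=3.080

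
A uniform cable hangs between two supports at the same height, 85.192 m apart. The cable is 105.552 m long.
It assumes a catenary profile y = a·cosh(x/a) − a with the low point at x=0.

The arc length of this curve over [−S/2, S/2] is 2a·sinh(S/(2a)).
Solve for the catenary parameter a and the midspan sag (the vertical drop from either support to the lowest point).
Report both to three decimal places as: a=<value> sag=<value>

seed: a₀ = √(S³/(24(L−S))) = √(85.192³/(24·20.360)) = 35.571626
iter 1: u=1.197471  f(a)=+1.511e+00  f'(a)=-1.318e+00  a ← 35.571626 − (+1.511e+00/-1.318e+00) = 36.718173
iter 2: u=1.160079  f(a)=+7.611e-02  f'(a)=-1.188e+00  a ← 36.718173 − (+7.611e-02/-1.188e+00) = 36.782250
iter 3: u=1.158059  f(a)=+2.159e-04  f'(a)=-1.181e+00  a ← 36.782250 − (+2.159e-04/-1.181e+00) = 36.782433
iter 4: u=1.158053  f(a)=+1.748e-09  f'(a)=-1.181e+00  a ← 36.782433 − (+1.748e-09/-1.181e+00) = 36.782433
iter 5: u=1.158053  f(a)=+0.000e+00  f'(a)=-1.181e+00  a ← 36.782433 − (+0.000e+00/-1.181e+00) = 36.782433
converged: |Δa| < 1e-12 after 5 iterations
sag = a·(cosh(S/(2a)) − 1) = 36.782433·(cosh(1.158053) − 1) = 27.546826
T_max/T_min = cosh(S/(2a)) = 1.748913

a=36.782 sag=27.547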